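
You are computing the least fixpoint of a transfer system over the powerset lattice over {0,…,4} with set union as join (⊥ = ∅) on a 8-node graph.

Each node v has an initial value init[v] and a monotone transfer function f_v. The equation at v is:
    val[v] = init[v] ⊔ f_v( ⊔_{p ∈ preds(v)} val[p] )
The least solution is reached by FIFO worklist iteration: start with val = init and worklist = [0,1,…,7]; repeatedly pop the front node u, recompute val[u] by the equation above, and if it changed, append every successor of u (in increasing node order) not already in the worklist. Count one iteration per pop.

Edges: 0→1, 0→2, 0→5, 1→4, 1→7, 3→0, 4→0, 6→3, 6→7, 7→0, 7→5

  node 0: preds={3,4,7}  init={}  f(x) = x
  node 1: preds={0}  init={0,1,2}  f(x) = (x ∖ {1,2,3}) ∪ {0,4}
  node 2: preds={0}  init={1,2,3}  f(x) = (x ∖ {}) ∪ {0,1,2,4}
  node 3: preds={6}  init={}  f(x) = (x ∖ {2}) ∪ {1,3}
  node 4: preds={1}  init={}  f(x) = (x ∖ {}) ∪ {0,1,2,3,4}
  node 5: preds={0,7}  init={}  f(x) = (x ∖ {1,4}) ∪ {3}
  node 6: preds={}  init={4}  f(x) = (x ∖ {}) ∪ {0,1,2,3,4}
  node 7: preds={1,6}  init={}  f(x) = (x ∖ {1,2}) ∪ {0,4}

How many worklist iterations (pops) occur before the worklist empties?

Trace (14 dequeues):
  [1] u=0 | in {} | out {} | ==
  [2] u=1 | in {} | out {0,1,2,4} | prev {0,1,2} | push {}
  [3] u=2 | in {} | out {0,1,2,3,4} | prev {1,2,3} | push {}
  [4] u=3 | in {4} | out {1,3,4} | prev {} | push {0}
  [5] u=4 | in {0,1,2,4} | out {0,1,2,3,4} | prev {} | push {}
  [6] u=5 | in {} | out {3} | prev {} | push {}
  [7] u=6 | in {} | out {0,1,2,3,4} | prev {4} | push {3}
  [8] u=7 | in {0,1,2,3,4} | out {0,3,4} | prev {} | push {5}
  [9] u=0 | in {0,1,2,3,4} | out {0,1,2,3,4} | prev {} | push {1,2}
  [10] u=3 | in {0,1,2,3,4} | out {0,1,3,4} | prev {1,3,4} | push {0}
  [11] u=5 | in {0,1,2,3,4} | out {0,2,3} | prev {3} | push {}
  [12] u=1 | in {0,1,2,3,4} | out {0,1,2,4} | ==
  [13] u=2 | in {0,1,2,3,4} | out {0,1,2,3,4} | ==
  [14] u=0 | in {0,1,2,3,4} | out {0,1,2,3,4} | ==

Converged values:
  [0] {0,1,2,3,4}
  [1] {0,1,2,4}
  [2] {0,1,2,3,4}
  [3] {0,1,3,4}
  [4] {0,1,2,3,4}
  [5] {0,2,3}
  [6] {0,1,2,3,4}
  [7] {0,3,4}

14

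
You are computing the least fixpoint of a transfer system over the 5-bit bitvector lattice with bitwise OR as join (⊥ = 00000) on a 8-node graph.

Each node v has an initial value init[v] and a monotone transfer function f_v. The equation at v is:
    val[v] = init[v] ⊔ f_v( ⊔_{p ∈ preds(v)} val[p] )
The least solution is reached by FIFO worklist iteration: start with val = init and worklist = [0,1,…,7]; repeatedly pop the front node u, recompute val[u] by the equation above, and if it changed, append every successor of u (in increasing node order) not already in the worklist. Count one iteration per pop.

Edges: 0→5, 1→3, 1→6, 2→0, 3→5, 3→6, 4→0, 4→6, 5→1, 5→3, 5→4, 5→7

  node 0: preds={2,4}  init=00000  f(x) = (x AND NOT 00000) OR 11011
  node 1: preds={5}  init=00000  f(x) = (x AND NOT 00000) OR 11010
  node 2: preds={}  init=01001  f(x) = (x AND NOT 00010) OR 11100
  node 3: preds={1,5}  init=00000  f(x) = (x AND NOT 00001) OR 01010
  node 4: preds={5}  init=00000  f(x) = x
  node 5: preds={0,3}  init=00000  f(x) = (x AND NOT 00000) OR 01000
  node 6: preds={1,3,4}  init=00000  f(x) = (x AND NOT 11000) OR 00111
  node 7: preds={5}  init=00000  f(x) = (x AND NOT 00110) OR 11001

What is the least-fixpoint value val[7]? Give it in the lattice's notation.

Iteration log — 22 steps:
  step 1. node 0  ⊔preds=01001  new=11011  old=00000  +wl: 
  step 2. node 1  ⊔preds=00000  new=11010  old=00000  +wl: 
  step 3. node 2  ⊔preds=00000  new=11101  old=01001  +wl: 0
  step 4. node 3  ⊔preds=11010  new=11010  old=00000  +wl: 
  step 5. node 4  ⊔preds=00000  new=00000  stable
  step 6. node 5  ⊔preds=11011  new=11011  old=00000  +wl: 1,3,4
  step 7. node 6  ⊔preds=11010  new=00111  old=00000  +wl: 
  step 8. node 7  ⊔preds=11011  new=11001  old=00000  +wl: 
  step 9. node 0  ⊔preds=11101  new=11111  old=11011  +wl: 5
  step 10. node 1  ⊔preds=11011  new=11011  old=11010  +wl: 6
  step 11. node 3  ⊔preds=11011  new=11010  stable
  step 12. node 4  ⊔preds=11011  new=11011  old=00000  +wl: 0
  step 13. node 5  ⊔preds=11111  new=11111  old=11011  +wl: 1,3,4,7
  step 14. node 6  ⊔preds=11011  new=00111  stable
  step 15. node 0  ⊔preds=11111  new=11111  stable
  step 16. node 1  ⊔preds=11111  new=11111  old=11011  +wl: 6
  step 17. node 3  ⊔preds=11111  new=11110  old=11010  +wl: 5
  step 18. node 4  ⊔preds=11111  new=11111  old=11011  +wl: 0
  step 19. node 7  ⊔preds=11111  new=11001  stable
  step 20. node 6  ⊔preds=11111  new=00111  stable
  step 21. node 5  ⊔preds=11111  new=11111  stable
  step 22. node 0  ⊔preds=11111  new=11111  stable

Least fixpoint reached:
  node 0: 11111
  node 1: 11111
  node 2: 11101
  node 3: 11110
  node 4: 11111
  node 5: 11111
  node 6: 00111
  node 7: 11001

11001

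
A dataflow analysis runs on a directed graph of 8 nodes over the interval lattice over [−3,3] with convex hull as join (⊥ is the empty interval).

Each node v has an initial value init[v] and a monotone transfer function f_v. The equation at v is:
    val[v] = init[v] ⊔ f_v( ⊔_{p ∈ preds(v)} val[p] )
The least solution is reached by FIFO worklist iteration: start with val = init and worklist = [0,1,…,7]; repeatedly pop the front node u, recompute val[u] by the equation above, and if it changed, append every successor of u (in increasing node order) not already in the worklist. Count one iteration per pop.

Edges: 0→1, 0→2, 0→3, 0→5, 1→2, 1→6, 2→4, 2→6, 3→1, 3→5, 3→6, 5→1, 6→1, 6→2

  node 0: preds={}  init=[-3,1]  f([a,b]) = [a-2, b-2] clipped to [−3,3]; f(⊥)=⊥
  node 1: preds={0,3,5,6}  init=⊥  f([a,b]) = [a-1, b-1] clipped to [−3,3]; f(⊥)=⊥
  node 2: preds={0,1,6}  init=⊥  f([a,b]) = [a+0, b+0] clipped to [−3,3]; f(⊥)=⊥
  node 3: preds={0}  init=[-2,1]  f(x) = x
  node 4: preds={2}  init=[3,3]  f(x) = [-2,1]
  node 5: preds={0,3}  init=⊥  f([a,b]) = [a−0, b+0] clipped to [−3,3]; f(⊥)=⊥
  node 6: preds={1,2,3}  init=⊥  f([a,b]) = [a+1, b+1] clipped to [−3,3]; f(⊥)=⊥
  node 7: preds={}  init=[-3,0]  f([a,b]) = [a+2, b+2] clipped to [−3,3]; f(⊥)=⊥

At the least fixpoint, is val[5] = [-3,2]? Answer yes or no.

no

Iteration log — 16 steps:
  step 1. node 0  ⊔preds=⊥  new=[-3,1]  stable
  step 2. node 1  ⊔preds=[-3,1]  new=[-3,0]  old=⊥  +wl: 
  step 3. node 2  ⊔preds=[-3,1]  new=[-3,1]  old=⊥  +wl: 
  step 4. node 3  ⊔preds=[-3,1]  new=[-3,1]  old=[-2,1]  +wl: 1
  step 5. node 4  ⊔preds=[-3,1]  new=[-2,3]  old=[3,3]  +wl: 
  step 6. node 5  ⊔preds=[-3,1]  new=[-3,1]  old=⊥  +wl: 
  step 7. node 6  ⊔preds=[-3,1]  new=[-2,2]  old=⊥  +wl: 2
  step 8. node 7  ⊔preds=⊥  new=[-3,0]  stable
  step 9. node 1  ⊔preds=[-3,2]  new=[-3,1]  old=[-3,0]  +wl: 6
  step 10. node 2  ⊔preds=[-3,2]  new=[-3,2]  old=[-3,1]  +wl: 4
  step 11. node 6  ⊔preds=[-3,2]  new=[-2,3]  old=[-2,2]  +wl: 1,2
  step 12. node 4  ⊔preds=[-3,2]  new=[-2,3]  stable
  step 13. node 1  ⊔preds=[-3,3]  new=[-3,2]  old=[-3,1]  +wl: 6
  step 14. node 2  ⊔preds=[-3,3]  new=[-3,3]  old=[-3,2]  +wl: 4
  step 15. node 6  ⊔preds=[-3,3]  new=[-2,3]  stable
  step 16. node 4  ⊔preds=[-3,3]  new=[-2,3]  stable

Least fixpoint reached:
  node 0: [-3,1]
  node 1: [-3,2]
  node 2: [-3,3]
  node 3: [-3,1]
  node 4: [-2,3]
  node 5: [-3,1]
  node 6: [-2,3]
  node 7: [-3,0]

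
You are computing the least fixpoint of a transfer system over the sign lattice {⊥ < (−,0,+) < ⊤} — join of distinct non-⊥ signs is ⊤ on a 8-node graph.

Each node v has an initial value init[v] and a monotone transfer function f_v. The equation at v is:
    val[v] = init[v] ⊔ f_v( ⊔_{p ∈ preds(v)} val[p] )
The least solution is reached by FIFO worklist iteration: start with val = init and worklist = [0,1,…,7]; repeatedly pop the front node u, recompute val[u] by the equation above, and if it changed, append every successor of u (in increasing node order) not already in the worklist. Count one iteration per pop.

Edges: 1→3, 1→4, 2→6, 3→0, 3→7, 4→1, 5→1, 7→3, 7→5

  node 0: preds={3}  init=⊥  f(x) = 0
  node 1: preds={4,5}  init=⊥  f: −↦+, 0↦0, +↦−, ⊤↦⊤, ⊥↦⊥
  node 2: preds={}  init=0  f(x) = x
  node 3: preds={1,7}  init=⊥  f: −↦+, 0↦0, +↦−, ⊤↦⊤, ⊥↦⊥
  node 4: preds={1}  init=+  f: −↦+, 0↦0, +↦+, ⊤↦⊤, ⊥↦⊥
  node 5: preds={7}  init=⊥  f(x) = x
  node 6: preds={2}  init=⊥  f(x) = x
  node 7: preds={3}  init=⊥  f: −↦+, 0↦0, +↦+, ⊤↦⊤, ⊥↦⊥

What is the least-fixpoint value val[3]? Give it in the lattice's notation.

Trace (20 dequeues):
  [1] u=0 | in ⊥ | out 0 | prev ⊥ | push {}
  [2] u=1 | in + | out − | prev ⊥ | push {}
  [3] u=2 | in ⊥ | out 0 | ==
  [4] u=3 | in − | out + | prev ⊥ | push {0}
  [5] u=4 | in − | out + | ==
  [6] u=5 | in ⊥ | out ⊥ | ==
  [7] u=6 | in 0 | out 0 | prev ⊥ | push {}
  [8] u=7 | in + | out + | prev ⊥ | push {3,5}
  [9] u=0 | in + | out 0 | ==
  [10] u=3 | in ⊤ | out ⊤ | prev + | push {0,7}
  [11] u=5 | in + | out + | prev ⊥ | push {1}
  [12] u=0 | in ⊤ | out 0 | ==
  [13] u=7 | in ⊤ | out ⊤ | prev + | push {3,5}
  [14] u=1 | in + | out − | ==
  [15] u=3 | in ⊤ | out ⊤ | ==
  [16] u=5 | in ⊤ | out ⊤ | prev + | push {1}
  [17] u=1 | in ⊤ | out ⊤ | prev − | push {3,4}
  [18] u=3 | in ⊤ | out ⊤ | ==
  [19] u=4 | in ⊤ | out ⊤ | prev + | push {1}
  [20] u=1 | in ⊤ | out ⊤ | ==

Converged values:
  [0] 0
  [1] ⊤
  [2] 0
  [3] ⊤
  [4] ⊤
  [5] ⊤
  [6] 0
  [7] ⊤

⊤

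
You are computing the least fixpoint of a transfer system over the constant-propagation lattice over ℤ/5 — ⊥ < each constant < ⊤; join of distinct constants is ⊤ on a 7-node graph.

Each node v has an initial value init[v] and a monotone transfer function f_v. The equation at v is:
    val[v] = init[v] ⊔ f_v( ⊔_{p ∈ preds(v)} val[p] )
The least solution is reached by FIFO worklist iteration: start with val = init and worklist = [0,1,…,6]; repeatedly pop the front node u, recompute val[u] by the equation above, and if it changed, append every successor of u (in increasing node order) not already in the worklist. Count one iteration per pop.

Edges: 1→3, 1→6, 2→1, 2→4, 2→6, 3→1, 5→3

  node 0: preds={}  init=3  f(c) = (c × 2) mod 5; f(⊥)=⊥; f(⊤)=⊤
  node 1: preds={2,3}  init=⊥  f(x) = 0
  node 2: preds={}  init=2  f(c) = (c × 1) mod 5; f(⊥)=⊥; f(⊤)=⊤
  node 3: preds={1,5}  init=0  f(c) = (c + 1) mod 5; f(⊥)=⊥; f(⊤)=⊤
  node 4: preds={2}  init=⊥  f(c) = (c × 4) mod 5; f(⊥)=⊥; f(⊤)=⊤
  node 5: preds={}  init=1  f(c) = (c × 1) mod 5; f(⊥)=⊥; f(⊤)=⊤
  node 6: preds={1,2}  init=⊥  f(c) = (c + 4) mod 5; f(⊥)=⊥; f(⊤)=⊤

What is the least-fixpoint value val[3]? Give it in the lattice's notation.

Iteration log — 8 steps:
  step 1. node 0  ⊔preds=⊥  new=3  stable
  step 2. node 1  ⊔preds=⊤  new=0  old=⊥  +wl: 
  step 3. node 2  ⊔preds=⊥  new=2  stable
  step 4. node 3  ⊔preds=⊤  new=⊤  old=0  +wl: 1
  step 5. node 4  ⊔preds=2  new=3  old=⊥  +wl: 
  step 6. node 5  ⊔preds=⊥  new=1  stable
  step 7. node 6  ⊔preds=⊤  new=⊤  old=⊥  +wl: 
  step 8. node 1  ⊔preds=⊤  new=0  stable

Least fixpoint reached:
  node 0: 3
  node 1: 0
  node 2: 2
  node 3: ⊤
  node 4: 3
  node 5: 1
  node 6: ⊤

⊤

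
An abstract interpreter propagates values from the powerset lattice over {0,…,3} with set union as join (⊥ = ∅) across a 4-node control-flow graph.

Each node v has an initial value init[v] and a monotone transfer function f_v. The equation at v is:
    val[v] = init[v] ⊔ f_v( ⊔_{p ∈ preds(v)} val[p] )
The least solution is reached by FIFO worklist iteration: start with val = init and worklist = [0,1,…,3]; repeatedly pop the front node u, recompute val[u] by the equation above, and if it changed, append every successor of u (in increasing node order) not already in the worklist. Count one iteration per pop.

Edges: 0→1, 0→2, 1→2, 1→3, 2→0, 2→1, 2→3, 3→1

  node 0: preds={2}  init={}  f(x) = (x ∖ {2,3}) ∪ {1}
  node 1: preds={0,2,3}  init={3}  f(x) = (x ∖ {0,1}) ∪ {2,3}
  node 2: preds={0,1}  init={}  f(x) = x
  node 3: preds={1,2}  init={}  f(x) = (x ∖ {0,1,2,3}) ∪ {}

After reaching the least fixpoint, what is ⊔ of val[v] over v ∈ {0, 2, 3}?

{1,2,3}

Worklist (6 pops):
  #1 pop 0: in={} → {1} (was {}); enqueue []
  #2 pop 1: in={1} → {2,3} (was {3}); enqueue []
  #3 pop 2: in={1,2,3} → {1,2,3} (was {}); enqueue [0,1]
  #4 pop 3: in={1,2,3} → {} (no change)
  #5 pop 0: in={1,2,3} → {1} (no change)
  #6 pop 1: in={1,2,3} → {2,3} (no change)

Fixpoint:
  val[0] = {1}
  val[1] = {2,3}
  val[2] = {1,2,3}
  val[3] = {}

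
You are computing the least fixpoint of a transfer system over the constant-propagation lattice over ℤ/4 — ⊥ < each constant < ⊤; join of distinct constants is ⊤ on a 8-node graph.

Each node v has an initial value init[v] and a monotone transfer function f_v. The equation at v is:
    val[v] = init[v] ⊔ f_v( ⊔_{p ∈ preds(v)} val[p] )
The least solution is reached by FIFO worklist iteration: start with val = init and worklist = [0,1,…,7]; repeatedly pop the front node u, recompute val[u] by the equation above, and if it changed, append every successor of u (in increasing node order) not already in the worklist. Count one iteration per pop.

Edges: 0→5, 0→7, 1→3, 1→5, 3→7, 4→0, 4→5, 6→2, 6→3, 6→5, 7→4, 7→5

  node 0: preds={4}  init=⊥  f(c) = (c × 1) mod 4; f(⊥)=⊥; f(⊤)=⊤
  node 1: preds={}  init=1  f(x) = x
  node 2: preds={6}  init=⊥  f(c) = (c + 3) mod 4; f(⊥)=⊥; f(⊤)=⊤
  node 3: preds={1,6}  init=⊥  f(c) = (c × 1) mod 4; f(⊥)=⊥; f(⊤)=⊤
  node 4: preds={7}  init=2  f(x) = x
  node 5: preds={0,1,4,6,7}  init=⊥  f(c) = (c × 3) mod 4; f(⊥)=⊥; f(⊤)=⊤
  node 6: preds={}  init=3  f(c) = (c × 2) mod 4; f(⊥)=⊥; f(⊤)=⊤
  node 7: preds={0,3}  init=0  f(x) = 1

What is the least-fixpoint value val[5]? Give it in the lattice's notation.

⊤

Trace (12 dequeues):
  [1] u=0 | in 2 | out 2 | prev ⊥ | push {}
  [2] u=1 | in ⊥ | out 1 | ==
  [3] u=2 | in 3 | out 2 | prev ⊥ | push {}
  [4] u=3 | in ⊤ | out ⊤ | prev ⊥ | push {}
  [5] u=4 | in 0 | out ⊤ | prev 2 | push {0}
  [6] u=5 | in ⊤ | out ⊤ | prev ⊥ | push {}
  [7] u=6 | in ⊥ | out 3 | ==
  [8] u=7 | in ⊤ | out ⊤ | prev 0 | push {4,5}
  [9] u=0 | in ⊤ | out ⊤ | prev 2 | push {7}
  [10] u=4 | in ⊤ | out ⊤ | ==
  [11] u=5 | in ⊤ | out ⊤ | ==
  [12] u=7 | in ⊤ | out ⊤ | ==

Converged values:
  [0] ⊤
  [1] 1
  [2] 2
  [3] ⊤
  [4] ⊤
  [5] ⊤
  [6] 3
  [7] ⊤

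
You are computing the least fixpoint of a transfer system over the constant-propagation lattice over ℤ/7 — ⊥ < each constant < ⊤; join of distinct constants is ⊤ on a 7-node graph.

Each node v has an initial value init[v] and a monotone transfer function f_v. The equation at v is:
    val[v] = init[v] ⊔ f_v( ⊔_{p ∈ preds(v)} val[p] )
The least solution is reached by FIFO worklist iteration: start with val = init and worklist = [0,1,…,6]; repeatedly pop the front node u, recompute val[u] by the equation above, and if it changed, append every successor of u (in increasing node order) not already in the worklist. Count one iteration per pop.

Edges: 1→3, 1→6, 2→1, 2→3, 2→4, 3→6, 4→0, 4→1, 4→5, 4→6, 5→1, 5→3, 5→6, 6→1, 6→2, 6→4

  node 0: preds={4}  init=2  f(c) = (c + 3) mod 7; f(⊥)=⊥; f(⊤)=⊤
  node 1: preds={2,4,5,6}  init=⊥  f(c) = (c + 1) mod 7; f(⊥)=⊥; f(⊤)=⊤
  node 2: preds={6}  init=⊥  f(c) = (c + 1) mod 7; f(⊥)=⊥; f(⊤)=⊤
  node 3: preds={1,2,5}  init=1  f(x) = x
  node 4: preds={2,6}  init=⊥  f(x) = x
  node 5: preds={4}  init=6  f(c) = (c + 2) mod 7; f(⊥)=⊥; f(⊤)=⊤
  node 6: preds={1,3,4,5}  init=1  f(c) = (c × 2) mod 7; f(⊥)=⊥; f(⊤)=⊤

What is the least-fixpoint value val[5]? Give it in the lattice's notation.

⊤

Trace (14 dequeues):
  [1] u=0 | in ⊥ | out 2 | ==
  [2] u=1 | in ⊤ | out ⊤ | prev ⊥ | push {}
  [3] u=2 | in 1 | out 2 | prev ⊥ | push {1}
  [4] u=3 | in ⊤ | out ⊤ | prev 1 | push {}
  [5] u=4 | in ⊤ | out ⊤ | prev ⊥ | push {0}
  [6] u=5 | in ⊤ | out ⊤ | prev 6 | push {3}
  [7] u=6 | in ⊤ | out ⊤ | prev 1 | push {2,4}
  [8] u=1 | in ⊤ | out ⊤ | ==
  [9] u=0 | in ⊤ | out ⊤ | prev 2 | push {}
  [10] u=3 | in ⊤ | out ⊤ | ==
  [11] u=2 | in ⊤ | out ⊤ | prev 2 | push {1,3}
  [12] u=4 | in ⊤ | out ⊤ | ==
  [13] u=1 | in ⊤ | out ⊤ | ==
  [14] u=3 | in ⊤ | out ⊤ | ==

Converged values:
  [0] ⊤
  [1] ⊤
  [2] ⊤
  [3] ⊤
  [4] ⊤
  [5] ⊤
  [6] ⊤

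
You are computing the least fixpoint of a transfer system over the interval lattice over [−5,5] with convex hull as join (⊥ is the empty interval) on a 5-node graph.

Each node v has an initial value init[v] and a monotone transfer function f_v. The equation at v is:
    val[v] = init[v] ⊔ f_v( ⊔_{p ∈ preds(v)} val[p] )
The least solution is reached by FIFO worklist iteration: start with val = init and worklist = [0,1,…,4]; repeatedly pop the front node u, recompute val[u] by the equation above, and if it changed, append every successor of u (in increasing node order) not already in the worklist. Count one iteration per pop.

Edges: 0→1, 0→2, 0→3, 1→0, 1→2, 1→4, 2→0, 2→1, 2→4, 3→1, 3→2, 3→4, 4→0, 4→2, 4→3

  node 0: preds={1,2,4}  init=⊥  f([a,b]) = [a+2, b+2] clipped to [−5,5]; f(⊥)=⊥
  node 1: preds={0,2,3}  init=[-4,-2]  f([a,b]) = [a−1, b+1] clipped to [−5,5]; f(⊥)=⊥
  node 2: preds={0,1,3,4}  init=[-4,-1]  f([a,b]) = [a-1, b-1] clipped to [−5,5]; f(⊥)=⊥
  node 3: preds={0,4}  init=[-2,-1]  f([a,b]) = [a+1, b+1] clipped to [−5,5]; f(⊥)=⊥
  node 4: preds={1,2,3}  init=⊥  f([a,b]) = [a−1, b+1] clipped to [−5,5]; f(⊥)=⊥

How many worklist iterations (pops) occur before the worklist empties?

Iteration log — 15 steps:
  step 1. node 0  ⊔preds=[-4,-1]  new=[-2,1]  old=⊥  +wl: 
  step 2. node 1  ⊔preds=[-4,1]  new=[-5,2]  old=[-4,-2]  +wl: 0
  step 3. node 2  ⊔preds=[-5,2]  new=[-5,1]  old=[-4,-1]  +wl: 1
  step 4. node 3  ⊔preds=[-2,1]  new=[-2,2]  old=[-2,-1]  +wl: 2
  step 5. node 4  ⊔preds=[-5,2]  new=[-5,3]  old=⊥  +wl: 3
  step 6. node 0  ⊔preds=[-5,3]  new=[-3,5]  old=[-2,1]  +wl: 
  step 7. node 1  ⊔preds=[-5,5]  new=[-5,5]  old=[-5,2]  +wl: 0,4
  step 8. node 2  ⊔preds=[-5,5]  new=[-5,4]  old=[-5,1]  +wl: 1
  step 9. node 3  ⊔preds=[-5,5]  new=[-4,5]  old=[-2,2]  +wl: 2
  step 10. node 0  ⊔preds=[-5,5]  new=[-3,5]  stable
  step 11. node 4  ⊔preds=[-5,5]  new=[-5,5]  old=[-5,3]  +wl: 0,3
  step 12. node 1  ⊔preds=[-5,5]  new=[-5,5]  stable
  step 13. node 2  ⊔preds=[-5,5]  new=[-5,4]  stable
  step 14. node 0  ⊔preds=[-5,5]  new=[-3,5]  stable
  step 15. node 3  ⊔preds=[-5,5]  new=[-4,5]  stable

Least fixpoint reached:
  node 0: [-3,5]
  node 1: [-5,5]
  node 2: [-5,4]
  node 3: [-4,5]
  node 4: [-5,5]

15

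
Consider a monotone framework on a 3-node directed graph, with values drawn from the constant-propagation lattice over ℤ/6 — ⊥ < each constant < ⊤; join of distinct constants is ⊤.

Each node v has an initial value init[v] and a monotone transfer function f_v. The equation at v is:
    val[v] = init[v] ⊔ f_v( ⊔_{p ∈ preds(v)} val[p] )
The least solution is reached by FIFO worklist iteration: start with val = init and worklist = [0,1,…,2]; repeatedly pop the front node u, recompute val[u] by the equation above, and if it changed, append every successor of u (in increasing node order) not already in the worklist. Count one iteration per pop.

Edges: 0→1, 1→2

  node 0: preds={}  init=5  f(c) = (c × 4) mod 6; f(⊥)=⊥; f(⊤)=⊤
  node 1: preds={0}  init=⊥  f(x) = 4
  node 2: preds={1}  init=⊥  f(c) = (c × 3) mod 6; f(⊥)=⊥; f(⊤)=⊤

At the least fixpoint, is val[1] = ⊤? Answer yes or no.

no

Iteration log — 3 steps:
  step 1. node 0  ⊔preds=⊥  new=5  stable
  step 2. node 1  ⊔preds=5  new=4  old=⊥  +wl: 
  step 3. node 2  ⊔preds=4  new=0  old=⊥  +wl: 

Least fixpoint reached:
  node 0: 5
  node 1: 4
  node 2: 0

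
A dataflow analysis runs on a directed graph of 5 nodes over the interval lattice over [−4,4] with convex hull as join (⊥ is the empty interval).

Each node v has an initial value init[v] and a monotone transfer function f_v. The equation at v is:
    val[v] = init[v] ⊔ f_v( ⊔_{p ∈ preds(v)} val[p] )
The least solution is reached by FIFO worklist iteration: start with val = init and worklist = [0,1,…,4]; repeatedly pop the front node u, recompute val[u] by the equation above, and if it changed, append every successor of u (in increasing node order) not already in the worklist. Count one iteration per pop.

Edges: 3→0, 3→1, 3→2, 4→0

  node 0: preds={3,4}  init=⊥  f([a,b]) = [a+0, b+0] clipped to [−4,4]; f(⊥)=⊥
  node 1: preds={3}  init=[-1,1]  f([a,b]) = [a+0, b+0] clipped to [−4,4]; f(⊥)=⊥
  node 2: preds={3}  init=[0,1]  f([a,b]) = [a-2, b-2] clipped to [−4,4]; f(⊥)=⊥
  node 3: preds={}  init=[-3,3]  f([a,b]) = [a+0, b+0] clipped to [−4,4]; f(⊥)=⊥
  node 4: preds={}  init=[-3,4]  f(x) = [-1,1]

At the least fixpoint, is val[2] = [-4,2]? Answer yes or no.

no

Trace (5 dequeues):
  [1] u=0 | in [-3,4] | out [-3,4] | prev ⊥ | push {}
  [2] u=1 | in [-3,3] | out [-3,3] | prev [-1,1] | push {}
  [3] u=2 | in [-3,3] | out [-4,1] | prev [0,1] | push {}
  [4] u=3 | in ⊥ | out [-3,3] | ==
  [5] u=4 | in ⊥ | out [-3,4] | ==

Converged values:
  [0] [-3,4]
  [1] [-3,3]
  [2] [-4,1]
  [3] [-3,3]
  [4] [-3,4]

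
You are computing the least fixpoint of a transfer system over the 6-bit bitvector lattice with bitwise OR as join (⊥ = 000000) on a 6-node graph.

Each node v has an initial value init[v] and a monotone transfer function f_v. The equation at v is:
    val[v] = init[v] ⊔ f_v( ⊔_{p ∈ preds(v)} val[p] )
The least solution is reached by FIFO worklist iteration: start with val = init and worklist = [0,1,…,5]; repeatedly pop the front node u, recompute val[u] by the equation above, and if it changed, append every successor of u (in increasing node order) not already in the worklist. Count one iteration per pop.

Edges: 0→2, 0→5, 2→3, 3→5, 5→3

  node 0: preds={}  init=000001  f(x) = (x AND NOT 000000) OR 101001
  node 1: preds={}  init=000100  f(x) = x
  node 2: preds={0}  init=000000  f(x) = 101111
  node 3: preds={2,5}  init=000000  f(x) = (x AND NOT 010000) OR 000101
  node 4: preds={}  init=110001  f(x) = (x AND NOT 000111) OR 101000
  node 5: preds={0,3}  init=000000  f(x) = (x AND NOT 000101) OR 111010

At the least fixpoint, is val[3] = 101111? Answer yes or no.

Trace (7 dequeues):
  [1] u=0 | in 000000 | out 101001 | prev 000001 | push {}
  [2] u=1 | in 000000 | out 000100 | ==
  [3] u=2 | in 101001 | out 101111 | prev 000000 | push {}
  [4] u=3 | in 101111 | out 101111 | prev 000000 | push {}
  [5] u=4 | in 000000 | out 111001 | prev 110001 | push {}
  [6] u=5 | in 101111 | out 111010 | prev 000000 | push {3}
  [7] u=3 | in 111111 | out 101111 | ==

Converged values:
  [0] 101001
  [1] 000100
  [2] 101111
  [3] 101111
  [4] 111001
  [5] 111010

yes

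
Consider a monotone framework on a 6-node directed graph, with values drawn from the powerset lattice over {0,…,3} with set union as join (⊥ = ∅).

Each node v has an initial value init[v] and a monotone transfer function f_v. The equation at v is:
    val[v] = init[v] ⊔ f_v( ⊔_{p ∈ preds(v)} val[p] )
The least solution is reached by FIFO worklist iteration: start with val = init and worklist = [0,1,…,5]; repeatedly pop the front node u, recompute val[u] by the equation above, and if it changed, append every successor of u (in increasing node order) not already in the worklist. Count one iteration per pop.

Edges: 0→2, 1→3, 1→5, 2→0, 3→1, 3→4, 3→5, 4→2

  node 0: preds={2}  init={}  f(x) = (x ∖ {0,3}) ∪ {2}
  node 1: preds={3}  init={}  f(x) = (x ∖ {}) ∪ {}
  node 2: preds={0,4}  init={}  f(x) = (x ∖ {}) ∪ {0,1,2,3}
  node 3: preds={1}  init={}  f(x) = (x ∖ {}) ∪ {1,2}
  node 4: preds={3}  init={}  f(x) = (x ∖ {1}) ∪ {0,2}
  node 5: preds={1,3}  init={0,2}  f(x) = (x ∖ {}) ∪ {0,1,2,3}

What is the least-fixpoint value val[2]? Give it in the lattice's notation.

{0,1,2,3}

Trace (11 dequeues):
  [1] u=0 | in {} | out {2} | prev {} | push {}
  [2] u=1 | in {} | out {} | ==
  [3] u=2 | in {2} | out {0,1,2,3} | prev {} | push {0}
  [4] u=3 | in {} | out {1,2} | prev {} | push {1}
  [5] u=4 | in {1,2} | out {0,2} | prev {} | push {2}
  [6] u=5 | in {1,2} | out {0,1,2,3} | prev {0,2} | push {}
  [7] u=0 | in {0,1,2,3} | out {1,2} | prev {2} | push {}
  [8] u=1 | in {1,2} | out {1,2} | prev {} | push {3,5}
  [9] u=2 | in {0,1,2} | out {0,1,2,3} | ==
  [10] u=3 | in {1,2} | out {1,2} | ==
  [11] u=5 | in {1,2} | out {0,1,2,3} | ==

Converged values:
  [0] {1,2}
  [1] {1,2}
  [2] {0,1,2,3}
  [3] {1,2}
  [4] {0,2}
  [5] {0,1,2,3}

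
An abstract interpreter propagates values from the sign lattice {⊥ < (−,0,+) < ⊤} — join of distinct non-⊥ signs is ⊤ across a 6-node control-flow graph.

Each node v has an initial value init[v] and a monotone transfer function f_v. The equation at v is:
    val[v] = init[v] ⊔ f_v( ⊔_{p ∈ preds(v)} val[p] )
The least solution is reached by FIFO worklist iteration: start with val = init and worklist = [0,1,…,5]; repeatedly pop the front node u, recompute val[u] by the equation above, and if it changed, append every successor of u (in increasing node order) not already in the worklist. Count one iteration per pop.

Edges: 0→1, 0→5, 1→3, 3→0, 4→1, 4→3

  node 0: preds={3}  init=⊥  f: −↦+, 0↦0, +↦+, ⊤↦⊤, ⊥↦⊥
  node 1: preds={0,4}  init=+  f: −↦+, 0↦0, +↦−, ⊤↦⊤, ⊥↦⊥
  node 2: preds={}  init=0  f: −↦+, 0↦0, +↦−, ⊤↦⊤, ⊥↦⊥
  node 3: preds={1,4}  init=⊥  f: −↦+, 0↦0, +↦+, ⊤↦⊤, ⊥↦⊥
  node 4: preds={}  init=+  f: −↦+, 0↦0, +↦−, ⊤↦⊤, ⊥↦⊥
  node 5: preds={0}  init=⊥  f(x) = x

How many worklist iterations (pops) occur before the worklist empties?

Iteration log — 9 steps:
  step 1. node 0  ⊔preds=⊥  new=⊥  stable
  step 2. node 1  ⊔preds=+  new=⊤  old=+  +wl: 
  step 3. node 2  ⊔preds=⊥  new=0  stable
  step 4. node 3  ⊔preds=⊤  new=⊤  old=⊥  +wl: 0
  step 5. node 4  ⊔preds=⊥  new=+  stable
  step 6. node 5  ⊔preds=⊥  new=⊥  stable
  step 7. node 0  ⊔preds=⊤  new=⊤  old=⊥  +wl: 1,5
  step 8. node 1  ⊔preds=⊤  new=⊤  stable
  step 9. node 5  ⊔preds=⊤  new=⊤  old=⊥  +wl: 

Least fixpoint reached:
  node 0: ⊤
  node 1: ⊤
  node 2: 0
  node 3: ⊤
  node 4: +
  node 5: ⊤

9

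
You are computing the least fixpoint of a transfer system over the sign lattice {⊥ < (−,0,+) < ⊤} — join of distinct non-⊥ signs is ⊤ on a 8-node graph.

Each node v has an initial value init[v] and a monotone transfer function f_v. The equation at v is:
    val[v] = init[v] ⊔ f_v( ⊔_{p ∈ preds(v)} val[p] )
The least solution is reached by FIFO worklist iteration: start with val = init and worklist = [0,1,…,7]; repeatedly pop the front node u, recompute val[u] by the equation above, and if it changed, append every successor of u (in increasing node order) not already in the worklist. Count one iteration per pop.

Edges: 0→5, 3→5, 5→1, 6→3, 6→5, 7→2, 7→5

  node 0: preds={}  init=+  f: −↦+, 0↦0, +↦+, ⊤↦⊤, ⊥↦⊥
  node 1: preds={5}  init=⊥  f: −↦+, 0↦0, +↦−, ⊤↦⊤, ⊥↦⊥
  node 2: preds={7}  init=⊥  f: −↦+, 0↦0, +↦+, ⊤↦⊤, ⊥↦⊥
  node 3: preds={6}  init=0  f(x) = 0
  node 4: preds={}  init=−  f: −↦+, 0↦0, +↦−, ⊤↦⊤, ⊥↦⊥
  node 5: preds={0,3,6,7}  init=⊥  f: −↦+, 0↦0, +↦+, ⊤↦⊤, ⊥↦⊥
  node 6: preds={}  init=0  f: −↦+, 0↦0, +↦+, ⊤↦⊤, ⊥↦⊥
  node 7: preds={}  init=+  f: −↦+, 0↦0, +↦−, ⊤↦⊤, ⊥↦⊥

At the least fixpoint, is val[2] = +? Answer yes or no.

Iteration log — 9 steps:
  step 1. node 0  ⊔preds=⊥  new=+  stable
  step 2. node 1  ⊔preds=⊥  new=⊥  stable
  step 3. node 2  ⊔preds=+  new=+  old=⊥  +wl: 
  step 4. node 3  ⊔preds=0  new=0  stable
  step 5. node 4  ⊔preds=⊥  new=−  stable
  step 6. node 5  ⊔preds=⊤  new=⊤  old=⊥  +wl: 1
  step 7. node 6  ⊔preds=⊥  new=0  stable
  step 8. node 7  ⊔preds=⊥  new=+  stable
  step 9. node 1  ⊔preds=⊤  new=⊤  old=⊥  +wl: 

Least fixpoint reached:
  node 0: +
  node 1: ⊤
  node 2: +
  node 3: 0
  node 4: −
  node 5: ⊤
  node 6: 0
  node 7: +

yes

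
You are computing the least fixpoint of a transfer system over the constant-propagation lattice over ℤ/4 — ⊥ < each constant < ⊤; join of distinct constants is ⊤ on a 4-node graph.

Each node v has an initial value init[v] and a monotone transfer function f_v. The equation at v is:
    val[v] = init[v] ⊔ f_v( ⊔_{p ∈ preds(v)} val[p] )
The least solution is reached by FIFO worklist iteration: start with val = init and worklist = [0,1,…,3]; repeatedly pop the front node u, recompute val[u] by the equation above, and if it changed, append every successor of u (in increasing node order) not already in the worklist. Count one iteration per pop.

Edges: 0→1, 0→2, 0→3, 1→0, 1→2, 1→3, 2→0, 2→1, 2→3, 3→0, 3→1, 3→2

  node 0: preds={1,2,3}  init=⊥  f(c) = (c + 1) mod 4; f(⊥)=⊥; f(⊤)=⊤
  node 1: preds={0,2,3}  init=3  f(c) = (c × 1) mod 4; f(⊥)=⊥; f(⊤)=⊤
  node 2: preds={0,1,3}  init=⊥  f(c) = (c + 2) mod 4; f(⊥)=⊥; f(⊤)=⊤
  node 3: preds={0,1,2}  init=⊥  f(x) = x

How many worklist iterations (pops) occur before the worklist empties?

8

Worklist (8 pops):
  #1 pop 0: in=3 → 0 (was ⊥); enqueue []
  #2 pop 1: in=0 → ⊤ (was 3); enqueue [0]
  #3 pop 2: in=⊤ → ⊤ (was ⊥); enqueue [1]
  #4 pop 3: in=⊤ → ⊤ (was ⊥); enqueue [2]
  #5 pop 0: in=⊤ → ⊤ (was 0); enqueue [3]
  #6 pop 1: in=⊤ → ⊤ (no change)
  #7 pop 2: in=⊤ → ⊤ (no change)
  #8 pop 3: in=⊤ → ⊤ (no change)

Fixpoint:
  val[0] = ⊤
  val[1] = ⊤
  val[2] = ⊤
  val[3] = ⊤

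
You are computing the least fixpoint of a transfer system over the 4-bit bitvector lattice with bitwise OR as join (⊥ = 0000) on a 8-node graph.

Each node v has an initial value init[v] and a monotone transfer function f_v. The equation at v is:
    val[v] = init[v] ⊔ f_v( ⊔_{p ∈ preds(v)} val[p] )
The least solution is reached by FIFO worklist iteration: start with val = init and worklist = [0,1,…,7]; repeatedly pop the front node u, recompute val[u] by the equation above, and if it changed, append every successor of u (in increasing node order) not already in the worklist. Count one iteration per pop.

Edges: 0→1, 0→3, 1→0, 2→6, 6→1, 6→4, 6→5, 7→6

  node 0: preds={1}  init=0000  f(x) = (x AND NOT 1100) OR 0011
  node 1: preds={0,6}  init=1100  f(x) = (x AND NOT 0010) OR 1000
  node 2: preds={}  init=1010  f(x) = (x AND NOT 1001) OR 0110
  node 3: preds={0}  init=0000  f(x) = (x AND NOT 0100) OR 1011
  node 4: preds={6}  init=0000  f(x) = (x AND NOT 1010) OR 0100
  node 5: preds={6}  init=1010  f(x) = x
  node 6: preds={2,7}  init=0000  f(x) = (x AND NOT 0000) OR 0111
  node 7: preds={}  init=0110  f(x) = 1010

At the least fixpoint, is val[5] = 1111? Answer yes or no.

yes

Trace (13 dequeues):
  [1] u=0 | in 1100 | out 0011 | prev 0000 | push {}
  [2] u=1 | in 0011 | out 1101 | prev 1100 | push {0}
  [3] u=2 | in 0000 | out 1110 | prev 1010 | push {}
  [4] u=3 | in 0011 | out 1011 | prev 0000 | push {}
  [5] u=4 | in 0000 | out 0100 | prev 0000 | push {}
  [6] u=5 | in 0000 | out 1010 | ==
  [7] u=6 | in 1110 | out 1111 | prev 0000 | push {1,4,5}
  [8] u=7 | in 0000 | out 1110 | prev 0110 | push {6}
  [9] u=0 | in 1101 | out 0011 | ==
  [10] u=1 | in 1111 | out 1101 | ==
  [11] u=4 | in 1111 | out 0101 | prev 0100 | push {}
  [12] u=5 | in 1111 | out 1111 | prev 1010 | push {}
  [13] u=6 | in 1110 | out 1111 | ==

Converged values:
  [0] 0011
  [1] 1101
  [2] 1110
  [3] 1011
  [4] 0101
  [5] 1111
  [6] 1111
  [7] 1110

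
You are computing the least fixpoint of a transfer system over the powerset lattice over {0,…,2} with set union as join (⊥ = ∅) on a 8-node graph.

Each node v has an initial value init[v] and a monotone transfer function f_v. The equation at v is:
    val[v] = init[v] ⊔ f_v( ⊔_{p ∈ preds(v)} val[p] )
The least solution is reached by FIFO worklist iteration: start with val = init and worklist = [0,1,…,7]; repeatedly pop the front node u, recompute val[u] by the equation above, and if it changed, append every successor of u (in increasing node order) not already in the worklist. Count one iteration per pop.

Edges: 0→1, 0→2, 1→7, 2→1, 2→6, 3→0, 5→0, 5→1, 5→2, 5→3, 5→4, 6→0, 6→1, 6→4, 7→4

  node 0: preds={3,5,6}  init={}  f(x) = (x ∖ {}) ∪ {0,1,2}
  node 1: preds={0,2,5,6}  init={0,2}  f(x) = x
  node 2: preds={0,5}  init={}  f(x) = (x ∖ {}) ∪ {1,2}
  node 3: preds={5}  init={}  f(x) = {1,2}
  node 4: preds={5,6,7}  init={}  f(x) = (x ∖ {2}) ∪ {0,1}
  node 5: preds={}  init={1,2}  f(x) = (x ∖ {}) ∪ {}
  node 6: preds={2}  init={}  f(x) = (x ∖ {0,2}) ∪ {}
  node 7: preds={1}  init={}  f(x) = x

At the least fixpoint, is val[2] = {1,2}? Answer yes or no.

Worklist (11 pops):
  #1 pop 0: in={1,2} → {0,1,2} (was {}); enqueue []
  #2 pop 1: in={0,1,2} → {0,1,2} (was {0,2}); enqueue []
  #3 pop 2: in={0,1,2} → {0,1,2} (was {}); enqueue [1]
  #4 pop 3: in={1,2} → {1,2} (was {}); enqueue [0]
  #5 pop 4: in={1,2} → {0,1} (was {}); enqueue []
  #6 pop 5: in={} → {1,2} (no change)
  #7 pop 6: in={0,1,2} → {1} (was {}); enqueue [4]
  #8 pop 7: in={0,1,2} → {0,1,2} (was {}); enqueue []
  #9 pop 1: in={0,1,2} → {0,1,2} (no change)
  #10 pop 0: in={1,2} → {0,1,2} (no change)
  #11 pop 4: in={0,1,2} → {0,1} (no change)

Fixpoint:
  val[0] = {0,1,2}
  val[1] = {0,1,2}
  val[2] = {0,1,2}
  val[3] = {1,2}
  val[4] = {0,1}
  val[5] = {1,2}
  val[6] = {1}
  val[7] = {0,1,2}

no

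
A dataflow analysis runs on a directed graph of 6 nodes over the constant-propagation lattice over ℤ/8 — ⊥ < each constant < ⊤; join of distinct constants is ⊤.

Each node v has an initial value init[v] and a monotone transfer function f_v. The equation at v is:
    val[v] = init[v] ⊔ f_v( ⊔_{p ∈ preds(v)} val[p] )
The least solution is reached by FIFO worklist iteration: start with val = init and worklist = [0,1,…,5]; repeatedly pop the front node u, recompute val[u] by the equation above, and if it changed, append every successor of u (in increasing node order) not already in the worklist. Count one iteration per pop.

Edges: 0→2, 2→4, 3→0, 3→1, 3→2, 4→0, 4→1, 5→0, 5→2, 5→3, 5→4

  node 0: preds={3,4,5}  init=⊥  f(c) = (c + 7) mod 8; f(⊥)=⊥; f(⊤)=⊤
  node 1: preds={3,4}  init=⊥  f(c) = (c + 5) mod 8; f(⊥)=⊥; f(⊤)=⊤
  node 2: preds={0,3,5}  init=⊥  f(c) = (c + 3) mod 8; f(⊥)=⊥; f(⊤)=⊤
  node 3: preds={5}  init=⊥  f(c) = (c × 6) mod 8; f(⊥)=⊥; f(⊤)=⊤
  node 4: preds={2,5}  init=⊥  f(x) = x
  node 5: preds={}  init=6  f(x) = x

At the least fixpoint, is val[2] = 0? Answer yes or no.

Worklist (9 pops):
  #1 pop 0: in=6 → 5 (was ⊥); enqueue []
  #2 pop 1: in=⊥ → ⊥ (no change)
  #3 pop 2: in=⊤ → ⊤ (was ⊥); enqueue []
  #4 pop 3: in=6 → 4 (was ⊥); enqueue [0,1,2]
  #5 pop 4: in=⊤ → ⊤ (was ⊥); enqueue []
  #6 pop 5: in=⊥ → 6 (no change)
  #7 pop 0: in=⊤ → ⊤ (was 5); enqueue []
  #8 pop 1: in=⊤ → ⊤ (was ⊥); enqueue []
  #9 pop 2: in=⊤ → ⊤ (no change)

Fixpoint:
  val[0] = ⊤
  val[1] = ⊤
  val[2] = ⊤
  val[3] = 4
  val[4] = ⊤
  val[5] = 6

no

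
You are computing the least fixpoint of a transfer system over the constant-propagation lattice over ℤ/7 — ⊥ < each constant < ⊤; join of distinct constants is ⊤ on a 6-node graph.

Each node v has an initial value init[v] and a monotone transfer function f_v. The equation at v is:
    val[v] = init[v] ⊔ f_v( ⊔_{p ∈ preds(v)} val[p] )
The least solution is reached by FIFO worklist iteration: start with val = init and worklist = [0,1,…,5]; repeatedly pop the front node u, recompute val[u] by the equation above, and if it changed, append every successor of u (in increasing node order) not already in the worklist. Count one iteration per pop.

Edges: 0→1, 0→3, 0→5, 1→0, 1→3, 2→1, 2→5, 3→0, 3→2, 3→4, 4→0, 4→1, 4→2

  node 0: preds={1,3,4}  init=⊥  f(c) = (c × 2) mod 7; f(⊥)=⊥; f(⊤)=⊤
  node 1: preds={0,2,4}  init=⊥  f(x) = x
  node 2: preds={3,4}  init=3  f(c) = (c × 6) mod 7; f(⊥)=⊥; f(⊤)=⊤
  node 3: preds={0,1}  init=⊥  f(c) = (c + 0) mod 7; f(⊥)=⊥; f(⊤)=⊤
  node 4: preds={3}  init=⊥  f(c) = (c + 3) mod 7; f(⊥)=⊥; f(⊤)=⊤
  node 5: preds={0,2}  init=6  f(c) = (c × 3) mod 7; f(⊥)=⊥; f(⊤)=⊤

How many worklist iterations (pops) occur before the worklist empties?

17

Trace (17 dequeues):
  [1] u=0 | in ⊥ | out ⊥ | ==
  [2] u=1 | in 3 | out 3 | prev ⊥ | push {0}
  [3] u=2 | in ⊥ | out 3 | ==
  [4] u=3 | in 3 | out 3 | prev ⊥ | push {2}
  [5] u=4 | in 3 | out 6 | prev ⊥ | push {1}
  [6] u=5 | in 3 | out ⊤ | prev 6 | push {}
  [7] u=0 | in ⊤ | out ⊤ | prev ⊥ | push {3,5}
  [8] u=2 | in ⊤ | out ⊤ | prev 3 | push {}
  [9] u=1 | in ⊤ | out ⊤ | prev 3 | push {0}
  [10] u=3 | in ⊤ | out ⊤ | prev 3 | push {2,4}
  [11] u=5 | in ⊤ | out ⊤ | ==
  [12] u=0 | in ⊤ | out ⊤ | ==
  [13] u=2 | in ⊤ | out ⊤ | ==
  [14] u=4 | in ⊤ | out ⊤ | prev 6 | push {0,1,2}
  [15] u=0 | in ⊤ | out ⊤ | ==
  [16] u=1 | in ⊤ | out ⊤ | ==
  [17] u=2 | in ⊤ | out ⊤ | ==

Converged values:
  [0] ⊤
  [1] ⊤
  [2] ⊤
  [3] ⊤
  [4] ⊤
  [5] ⊤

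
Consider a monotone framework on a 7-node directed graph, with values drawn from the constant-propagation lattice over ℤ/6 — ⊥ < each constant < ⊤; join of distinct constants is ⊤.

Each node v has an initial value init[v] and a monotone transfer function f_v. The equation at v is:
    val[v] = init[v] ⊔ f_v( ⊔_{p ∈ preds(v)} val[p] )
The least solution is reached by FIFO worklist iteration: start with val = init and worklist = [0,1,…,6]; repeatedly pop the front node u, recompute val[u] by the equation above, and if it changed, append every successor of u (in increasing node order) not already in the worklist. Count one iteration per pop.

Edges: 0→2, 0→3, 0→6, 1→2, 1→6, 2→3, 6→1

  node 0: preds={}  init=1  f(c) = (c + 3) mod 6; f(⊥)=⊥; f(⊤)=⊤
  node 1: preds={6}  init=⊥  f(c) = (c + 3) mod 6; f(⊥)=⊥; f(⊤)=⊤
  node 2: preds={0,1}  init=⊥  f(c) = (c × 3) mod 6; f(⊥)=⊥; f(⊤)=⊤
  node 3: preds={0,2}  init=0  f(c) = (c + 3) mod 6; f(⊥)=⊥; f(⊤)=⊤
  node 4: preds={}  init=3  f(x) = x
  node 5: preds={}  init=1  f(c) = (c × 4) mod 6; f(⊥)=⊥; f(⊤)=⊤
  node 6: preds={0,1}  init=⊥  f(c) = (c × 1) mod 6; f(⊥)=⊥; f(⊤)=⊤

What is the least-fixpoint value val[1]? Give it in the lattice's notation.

⊤

Trace (14 dequeues):
  [1] u=0 | in ⊥ | out 1 | ==
  [2] u=1 | in ⊥ | out ⊥ | ==
  [3] u=2 | in 1 | out 3 | prev ⊥ | push {}
  [4] u=3 | in ⊤ | out ⊤ | prev 0 | push {}
  [5] u=4 | in ⊥ | out 3 | ==
  [6] u=5 | in ⊥ | out 1 | ==
  [7] u=6 | in 1 | out 1 | prev ⊥ | push {1}
  [8] u=1 | in 1 | out 4 | prev ⊥ | push {2,6}
  [9] u=2 | in ⊤ | out ⊤ | prev 3 | push {3}
  [10] u=6 | in ⊤ | out ⊤ | prev 1 | push {1}
  [11] u=3 | in ⊤ | out ⊤ | ==
  [12] u=1 | in ⊤ | out ⊤ | prev 4 | push {2,6}
  [13] u=2 | in ⊤ | out ⊤ | ==
  [14] u=6 | in ⊤ | out ⊤ | ==

Converged values:
  [0] 1
  [1] ⊤
  [2] ⊤
  [3] ⊤
  [4] 3
  [5] 1
  [6] ⊤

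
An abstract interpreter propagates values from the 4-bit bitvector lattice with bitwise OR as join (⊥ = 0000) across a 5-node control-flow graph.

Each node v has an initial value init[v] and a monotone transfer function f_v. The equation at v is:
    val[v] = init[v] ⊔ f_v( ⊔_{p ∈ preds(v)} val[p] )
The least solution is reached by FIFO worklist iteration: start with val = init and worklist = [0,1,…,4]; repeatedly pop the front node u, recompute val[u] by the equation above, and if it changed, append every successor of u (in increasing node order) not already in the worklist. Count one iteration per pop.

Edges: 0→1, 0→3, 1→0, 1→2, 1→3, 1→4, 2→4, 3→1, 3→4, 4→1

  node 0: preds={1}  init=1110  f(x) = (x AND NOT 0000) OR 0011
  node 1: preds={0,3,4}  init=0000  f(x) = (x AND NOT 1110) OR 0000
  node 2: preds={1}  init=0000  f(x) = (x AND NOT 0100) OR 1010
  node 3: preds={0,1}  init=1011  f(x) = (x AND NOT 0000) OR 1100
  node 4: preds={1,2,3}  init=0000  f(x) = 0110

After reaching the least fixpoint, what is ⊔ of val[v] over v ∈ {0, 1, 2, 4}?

Trace (7 dequeues):
  [1] u=0 | in 0000 | out 1111 | prev 1110 | push {}
  [2] u=1 | in 1111 | out 0001 | prev 0000 | push {0}
  [3] u=2 | in 0001 | out 1011 | prev 0000 | push {}
  [4] u=3 | in 1111 | out 1111 | prev 1011 | push {1}
  [5] u=4 | in 1111 | out 0110 | prev 0000 | push {}
  [6] u=0 | in 0001 | out 1111 | ==
  [7] u=1 | in 1111 | out 0001 | ==

Converged values:
  [0] 1111
  [1] 0001
  [2] 1011
  [3] 1111
  [4] 0110

1111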